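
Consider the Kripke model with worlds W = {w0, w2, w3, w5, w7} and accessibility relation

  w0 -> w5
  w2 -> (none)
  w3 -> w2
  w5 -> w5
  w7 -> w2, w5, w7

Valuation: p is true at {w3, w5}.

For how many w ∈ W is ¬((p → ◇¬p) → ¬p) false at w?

w0: (p → ◇¬p) → ¬p is T. ✗
w2: (p → ◇¬p) → ¬p is T. ✗
w3: (p → ◇¬p) → ¬p is F. ✓
w5: (p → ◇¬p) → ¬p is T. ✗
w7: (p → ◇¬p) → ¬p is T. ✗
Satisfying worlds: {w3}.
So ¬((p → ◇¬p) → ¬p) fails at the other 4 worlds.

4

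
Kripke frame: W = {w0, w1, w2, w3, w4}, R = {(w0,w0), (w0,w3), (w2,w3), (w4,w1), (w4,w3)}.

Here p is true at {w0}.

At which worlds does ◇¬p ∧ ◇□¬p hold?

{w0, w2, w4}

w0: ◇¬p is T, ◇□¬p is T. ✓
w1: ◇¬p is F, ◇□¬p is F. ✗
w2: ◇¬p is T, ◇□¬p is T. ✓
w3: ◇¬p is F, ◇□¬p is F. ✗
w4: ◇¬p is T, ◇□¬p is T. ✓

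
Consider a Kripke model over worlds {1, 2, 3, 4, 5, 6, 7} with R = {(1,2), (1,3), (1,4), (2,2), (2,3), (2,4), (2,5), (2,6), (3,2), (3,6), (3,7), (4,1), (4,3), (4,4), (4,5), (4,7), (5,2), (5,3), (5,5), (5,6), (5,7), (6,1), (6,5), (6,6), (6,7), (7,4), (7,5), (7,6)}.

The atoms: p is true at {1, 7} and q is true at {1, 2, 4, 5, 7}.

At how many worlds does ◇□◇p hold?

4

1: successors {2, 3, 4}; □◇p there: 2:F, 3:F, 4:F. ✗
2: successors {2, 3, 4, 5, 6}; □◇p there: 2:F, 3:F, 4:F, 5:F, 6:F. ✗
3: successors {2, 6, 7}; □◇p there: 2:F, 6:F, 7:T. ✓
4: successors {1, 3, 4, 5, 7}; □◇p there: 1:F, 3:F, 4:F, 5:F, 7:T. ✓
5: successors {2, 3, 5, 6, 7}; □◇p there: 2:F, 3:F, 5:F, 6:F, 7:T. ✓
6: successors {1, 5, 6, 7}; □◇p there: 1:F, 5:F, 6:F, 7:T. ✓
7: successors {4, 5, 6}; □◇p there: 4:F, 5:F, 6:F. ✗
Satisfying worlds: {3, 4, 5, 6}.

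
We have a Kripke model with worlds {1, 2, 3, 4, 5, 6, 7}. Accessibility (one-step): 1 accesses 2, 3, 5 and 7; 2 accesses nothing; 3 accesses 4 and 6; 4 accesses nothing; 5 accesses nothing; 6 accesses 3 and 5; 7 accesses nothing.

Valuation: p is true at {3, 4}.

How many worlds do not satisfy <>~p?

4

1: successors {2, 3, 5, 7}; ~p there: 2:T, 3:F, 5:T, 7:T. ✓
2: no successors, so <>~p fails. ✗
3: successors {4, 6}; ~p there: 4:F, 6:T. ✓
4: no successors, so <>~p fails. ✗
5: no successors, so <>~p fails. ✗
6: successors {3, 5}; ~p there: 3:F, 5:T. ✓
7: no successors, so <>~p fails. ✗
Satisfying worlds: {1, 3, 6}.
So <>~p fails at the other 4 worlds.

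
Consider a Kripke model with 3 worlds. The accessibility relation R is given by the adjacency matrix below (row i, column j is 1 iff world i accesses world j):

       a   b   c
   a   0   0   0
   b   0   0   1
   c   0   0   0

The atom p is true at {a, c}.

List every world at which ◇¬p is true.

a: no successors, so ◇¬p fails. ✗
b: successors {c}; ¬p there: c:F. ✗
c: no successors, so ◇¬p fails. ✗

∅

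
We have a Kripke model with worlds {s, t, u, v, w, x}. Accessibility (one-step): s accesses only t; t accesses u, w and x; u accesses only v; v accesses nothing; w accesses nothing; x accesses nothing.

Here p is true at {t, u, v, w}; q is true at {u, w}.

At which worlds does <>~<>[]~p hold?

s: successors {t}; ~<>[]~p there: t:F. ✗
t: successors {u, w, x}; ~<>[]~p there: u:F, w:T, x:T. ✓
u: successors {v}; ~<>[]~p there: v:T. ✓
v: no successors, so <>~<>[]~p fails. ✗
w: no successors, so <>~<>[]~p fails. ✗
x: no successors, so <>~<>[]~p fails. ✗

{t, u}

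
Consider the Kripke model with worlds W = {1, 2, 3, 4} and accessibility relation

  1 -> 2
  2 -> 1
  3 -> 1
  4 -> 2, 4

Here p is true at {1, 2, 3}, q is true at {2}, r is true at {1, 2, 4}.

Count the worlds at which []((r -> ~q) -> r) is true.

4

1: successors {2}; (r -> ~q) -> r there: 2:T. ✓
2: successors {1}; (r -> ~q) -> r there: 1:T. ✓
3: successors {1}; (r -> ~q) -> r there: 1:T. ✓
4: successors {2, 4}; (r -> ~q) -> r there: 2:T, 4:T. ✓
Satisfying worlds: {1, 2, 3, 4}.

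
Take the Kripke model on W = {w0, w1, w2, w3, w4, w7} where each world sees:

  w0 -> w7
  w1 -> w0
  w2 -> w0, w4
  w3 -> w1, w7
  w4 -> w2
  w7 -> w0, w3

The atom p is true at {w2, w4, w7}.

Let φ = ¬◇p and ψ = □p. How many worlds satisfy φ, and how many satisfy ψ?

For ¬◇p:
w0: ◇p is T. ✗
w1: ◇p is F. ✓
w2: ◇p is T. ✗
w3: ◇p is T. ✗
w4: ◇p is T. ✗
w7: ◇p is F. ✓
— 2 worlds.
For □p:
w0: successors {w7}; p there: w7:T. ✓
w1: successors {w0}; p there: w0:F. ✗
w2: successors {w0, w4}; p there: w0:F, w4:T. ✗
w3: successors {w1, w7}; p there: w1:F, w7:T. ✗
w4: successors {w2}; p there: w2:T. ✓
w7: successors {w0, w3}; p there: w0:F, w3:F. ✗
— 2 worlds.

2 and 2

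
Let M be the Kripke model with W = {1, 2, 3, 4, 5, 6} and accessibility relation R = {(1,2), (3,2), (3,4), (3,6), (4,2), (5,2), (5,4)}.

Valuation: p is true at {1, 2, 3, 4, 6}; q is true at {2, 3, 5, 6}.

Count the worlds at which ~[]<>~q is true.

1: []<>~q is F. ✓
2: []<>~q is T. ✗
3: []<>~q is F. ✓
4: []<>~q is F. ✓
5: []<>~q is F. ✓
6: []<>~q is T. ✗
Satisfying worlds: {1, 3, 4, 5}.

4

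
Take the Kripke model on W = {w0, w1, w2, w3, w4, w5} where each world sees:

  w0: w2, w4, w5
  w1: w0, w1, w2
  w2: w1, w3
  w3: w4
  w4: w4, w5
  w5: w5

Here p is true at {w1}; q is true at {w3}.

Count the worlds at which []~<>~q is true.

w0: successors {w2, w4, w5}; ~<>~q there: w2:F, w4:F, w5:F. ✗
w1: successors {w0, w1, w2}; ~<>~q there: w0:F, w1:F, w2:F. ✗
w2: successors {w1, w3}; ~<>~q there: w1:F, w3:F. ✗
w3: successors {w4}; ~<>~q there: w4:F. ✗
w4: successors {w4, w5}; ~<>~q there: w4:F, w5:F. ✗
w5: successors {w5}; ~<>~q there: w5:F. ✗
Satisfying worlds: ∅.

0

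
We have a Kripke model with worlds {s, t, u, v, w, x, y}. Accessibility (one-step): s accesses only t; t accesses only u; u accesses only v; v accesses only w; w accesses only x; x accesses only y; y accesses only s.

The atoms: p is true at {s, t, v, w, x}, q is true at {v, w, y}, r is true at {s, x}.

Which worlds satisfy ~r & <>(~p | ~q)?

s: ~r is F, <>(~p | ~q) is T. ✗
t: ~r is T, <>(~p | ~q) is T. ✓
u: ~r is T, <>(~p | ~q) is F. ✗
v: ~r is T, <>(~p | ~q) is F. ✗
w: ~r is T, <>(~p | ~q) is T. ✓
x: ~r is F, <>(~p | ~q) is T. ✗
y: ~r is T, <>(~p | ~q) is T. ✓

{t, w, y}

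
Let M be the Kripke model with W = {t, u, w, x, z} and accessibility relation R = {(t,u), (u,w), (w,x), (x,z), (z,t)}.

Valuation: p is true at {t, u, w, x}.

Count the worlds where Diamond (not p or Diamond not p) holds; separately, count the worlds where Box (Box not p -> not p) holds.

2 and 4

For Diamond (not p or Diamond not p):
t: successors {u}; not p or Diamond not p there: u:F. ✗
u: successors {w}; not p or Diamond not p there: w:F. ✗
w: successors {x}; not p or Diamond not p there: x:T. ✓
x: successors {z}; not p or Diamond not p there: z:T. ✓
z: successors {t}; not p or Diamond not p there: t:F. ✗
— 2 worlds.
For Box (Box not p -> not p):
t: successors {u}; Box not p -> not p there: u:T. ✓
u: successors {w}; Box not p -> not p there: w:T. ✓
w: successors {x}; Box not p -> not p there: x:F. ✗
x: successors {z}; Box not p -> not p there: z:T. ✓
z: successors {t}; Box not p -> not p there: t:T. ✓
— 4 worlds.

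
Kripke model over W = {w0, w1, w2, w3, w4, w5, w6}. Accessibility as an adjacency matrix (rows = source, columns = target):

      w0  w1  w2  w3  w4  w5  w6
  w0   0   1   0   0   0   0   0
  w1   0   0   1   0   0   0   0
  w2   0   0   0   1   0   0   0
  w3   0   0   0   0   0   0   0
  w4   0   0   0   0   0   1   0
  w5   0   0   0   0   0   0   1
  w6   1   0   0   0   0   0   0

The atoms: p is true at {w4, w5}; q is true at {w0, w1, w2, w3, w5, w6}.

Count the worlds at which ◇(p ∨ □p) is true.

2

w0: successors {w1}; p ∨ □p there: w1:F. ✗
w1: successors {w2}; p ∨ □p there: w2:F. ✗
w2: successors {w3}; p ∨ □p there: w3:T. ✓
w3: no successors, so ◇(p ∨ □p) fails. ✗
w4: successors {w5}; p ∨ □p there: w5:T. ✓
w5: successors {w6}; p ∨ □p there: w6:F. ✗
w6: successors {w0}; p ∨ □p there: w0:F. ✗
Satisfying worlds: {w2, w4}.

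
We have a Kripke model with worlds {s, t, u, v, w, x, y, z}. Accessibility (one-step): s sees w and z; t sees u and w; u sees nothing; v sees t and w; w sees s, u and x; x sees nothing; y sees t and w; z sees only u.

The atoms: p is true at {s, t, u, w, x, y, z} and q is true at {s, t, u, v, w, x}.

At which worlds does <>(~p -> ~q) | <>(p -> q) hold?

s: <>(~p -> ~q) is T, <>(p -> q) is T. ✓
t: <>(~p -> ~q) is T, <>(p -> q) is T. ✓
u: <>(~p -> ~q) is F, <>(p -> q) is F. ✗
v: <>(~p -> ~q) is T, <>(p -> q) is T. ✓
w: <>(~p -> ~q) is T, <>(p -> q) is T. ✓
x: <>(~p -> ~q) is F, <>(p -> q) is F. ✗
y: <>(~p -> ~q) is T, <>(p -> q) is T. ✓
z: <>(~p -> ~q) is T, <>(p -> q) is T. ✓

{s, t, v, w, y, z}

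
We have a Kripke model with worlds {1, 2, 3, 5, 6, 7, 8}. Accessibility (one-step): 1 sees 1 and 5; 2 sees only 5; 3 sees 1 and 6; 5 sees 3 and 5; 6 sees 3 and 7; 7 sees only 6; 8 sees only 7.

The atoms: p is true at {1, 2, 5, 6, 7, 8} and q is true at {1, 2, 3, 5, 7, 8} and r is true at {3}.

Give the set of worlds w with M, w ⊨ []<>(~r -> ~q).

1: successors {1, 5}; <>(~r -> ~q) there: 1:F, 5:T. ✗
2: successors {5}; <>(~r -> ~q) there: 5:T. ✓
3: successors {1, 6}; <>(~r -> ~q) there: 1:F, 6:T. ✗
5: successors {3, 5}; <>(~r -> ~q) there: 3:T, 5:T. ✓
6: successors {3, 7}; <>(~r -> ~q) there: 3:T, 7:T. ✓
7: successors {6}; <>(~r -> ~q) there: 6:T. ✓
8: successors {7}; <>(~r -> ~q) there: 7:T. ✓

{2, 5, 6, 7, 8}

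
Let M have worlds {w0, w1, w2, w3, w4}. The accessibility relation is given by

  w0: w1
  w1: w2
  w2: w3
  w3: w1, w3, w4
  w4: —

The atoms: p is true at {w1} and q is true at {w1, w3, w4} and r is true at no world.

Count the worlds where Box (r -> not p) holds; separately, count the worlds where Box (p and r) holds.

For Box (r -> not p):
w0: successors {w1}; r -> not p there: w1:T. ✓
w1: successors {w2}; r -> not p there: w2:T. ✓
w2: successors {w3}; r -> not p there: w3:T. ✓
w3: successors {w1, w3, w4}; r -> not p there: w1:T, w3:T, w4:T. ✓
w4: no successors, so Box (r -> not p) holds vacuously. ✓
— 5 worlds.
For Box (p and r):
w0: successors {w1}; p and r there: w1:F. ✗
w1: successors {w2}; p and r there: w2:F. ✗
w2: successors {w3}; p and r there: w3:F. ✗
w3: successors {w1, w3, w4}; p and r there: w1:F, w3:F, w4:F. ✗
w4: no successors, so Box (p and r) holds vacuously. ✓
— 1 world.

5 and 1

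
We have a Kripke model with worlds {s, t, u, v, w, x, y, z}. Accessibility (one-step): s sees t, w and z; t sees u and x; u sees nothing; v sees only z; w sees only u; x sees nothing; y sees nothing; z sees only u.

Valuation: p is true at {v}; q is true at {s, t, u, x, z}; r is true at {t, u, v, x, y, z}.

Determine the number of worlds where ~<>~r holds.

s: <>~r is T. ✗
t: <>~r is F. ✓
u: <>~r is F. ✓
v: <>~r is F. ✓
w: <>~r is F. ✓
x: <>~r is F. ✓
y: <>~r is F. ✓
z: <>~r is F. ✓
Satisfying worlds: {t, u, v, w, x, y, z}.

7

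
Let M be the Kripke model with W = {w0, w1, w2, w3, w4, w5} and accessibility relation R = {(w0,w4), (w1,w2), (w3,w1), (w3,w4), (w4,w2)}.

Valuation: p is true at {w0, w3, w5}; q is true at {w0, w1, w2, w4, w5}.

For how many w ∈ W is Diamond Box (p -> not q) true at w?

4

w0: successors {w4}; Box (p -> not q) there: w4:T. ✓
w1: successors {w2}; Box (p -> not q) there: w2:T. ✓
w2: no successors, so Diamond Box (p -> not q) fails. ✗
w3: successors {w1, w4}; Box (p -> not q) there: w1:T, w4:T. ✓
w4: successors {w2}; Box (p -> not q) there: w2:T. ✓
w5: no successors, so Diamond Box (p -> not q) fails. ✗
Satisfying worlds: {w0, w1, w3, w4}.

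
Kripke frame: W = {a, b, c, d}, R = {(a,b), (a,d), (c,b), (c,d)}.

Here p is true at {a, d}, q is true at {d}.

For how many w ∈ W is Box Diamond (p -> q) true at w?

a: successors {b, d}; Diamond (p -> q) there: b:F, d:F. ✗
b: no successors, so Box Diamond (p -> q) holds vacuously. ✓
c: successors {b, d}; Diamond (p -> q) there: b:F, d:F. ✗
d: no successors, so Box Diamond (p -> q) holds vacuously. ✓
Satisfying worlds: {b, d}.

2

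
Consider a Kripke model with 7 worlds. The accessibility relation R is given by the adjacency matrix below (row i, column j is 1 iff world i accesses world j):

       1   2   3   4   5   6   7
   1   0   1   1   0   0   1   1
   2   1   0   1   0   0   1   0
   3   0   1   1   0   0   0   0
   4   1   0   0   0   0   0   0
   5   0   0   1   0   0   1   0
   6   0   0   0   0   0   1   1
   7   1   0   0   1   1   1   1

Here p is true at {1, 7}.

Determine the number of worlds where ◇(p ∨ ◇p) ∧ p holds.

1: ◇(p ∨ ◇p) is T, p is T. ✓
2: ◇(p ∨ ◇p) is T, p is F. ✗
3: ◇(p ∨ ◇p) is T, p is F. ✗
4: ◇(p ∨ ◇p) is T, p is F. ✗
5: ◇(p ∨ ◇p) is T, p is F. ✗
6: ◇(p ∨ ◇p) is T, p is F. ✗
7: ◇(p ∨ ◇p) is T, p is T. ✓
Satisfying worlds: {1, 7}.

2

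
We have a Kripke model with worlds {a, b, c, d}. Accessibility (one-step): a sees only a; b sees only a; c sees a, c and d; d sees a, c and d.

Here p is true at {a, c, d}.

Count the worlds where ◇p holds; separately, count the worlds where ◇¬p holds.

4 and 0

For ◇p:
a: successors {a}; p there: a:T. ✓
b: successors {a}; p there: a:T. ✓
c: successors {a, c, d}; p there: a:T, c:T, d:T. ✓
d: successors {a, c, d}; p there: a:T, c:T, d:T. ✓
— 4 worlds.
For ◇¬p:
a: successors {a}; ¬p there: a:F. ✗
b: successors {a}; ¬p there: a:F. ✗
c: successors {a, c, d}; ¬p there: a:F, c:F, d:F. ✗
d: successors {a, c, d}; ¬p there: a:F, c:F, d:F. ✗
— 0 worlds.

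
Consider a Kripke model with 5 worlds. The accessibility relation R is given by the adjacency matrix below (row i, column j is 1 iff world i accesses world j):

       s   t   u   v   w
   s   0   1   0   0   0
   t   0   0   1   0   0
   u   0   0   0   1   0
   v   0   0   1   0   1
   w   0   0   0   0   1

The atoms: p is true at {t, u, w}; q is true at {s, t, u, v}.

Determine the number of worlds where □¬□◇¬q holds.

2

s: successors {t}; ¬□◇¬q there: t:T. ✓
t: successors {u}; ¬□◇¬q there: u:F. ✗
u: successors {v}; ¬□◇¬q there: v:T. ✓
v: successors {u, w}; ¬□◇¬q there: u:F, w:F. ✗
w: successors {w}; ¬□◇¬q there: w:F. ✗
Satisfying worlds: {s, u}.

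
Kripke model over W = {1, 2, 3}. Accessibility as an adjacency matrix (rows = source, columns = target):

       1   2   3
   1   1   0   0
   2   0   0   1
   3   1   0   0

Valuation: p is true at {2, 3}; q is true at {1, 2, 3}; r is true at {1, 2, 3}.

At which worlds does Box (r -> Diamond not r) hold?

∅

1: successors {1}; r -> Diamond not r there: 1:F. ✗
2: successors {3}; r -> Diamond not r there: 3:F. ✗
3: successors {1}; r -> Diamond not r there: 1:F. ✗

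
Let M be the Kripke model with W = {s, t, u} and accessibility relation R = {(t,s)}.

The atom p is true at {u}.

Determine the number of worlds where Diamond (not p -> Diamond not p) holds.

s: no successors, so Diamond (not p -> Diamond not p) fails. ✗
t: successors {s}; not p -> Diamond not p there: s:F. ✗
u: no successors, so Diamond (not p -> Diamond not p) fails. ✗
Satisfying worlds: ∅.

0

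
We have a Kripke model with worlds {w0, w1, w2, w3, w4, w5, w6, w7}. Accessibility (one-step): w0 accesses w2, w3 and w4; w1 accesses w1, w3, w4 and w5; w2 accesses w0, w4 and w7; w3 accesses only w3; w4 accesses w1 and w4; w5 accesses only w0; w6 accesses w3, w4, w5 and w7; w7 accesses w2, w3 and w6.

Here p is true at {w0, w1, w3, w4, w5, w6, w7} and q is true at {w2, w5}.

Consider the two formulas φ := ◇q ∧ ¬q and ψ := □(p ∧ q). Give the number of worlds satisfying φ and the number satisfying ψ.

For ◇q ∧ ¬q:
w0: ◇q is T, ¬q is T. ✓
w1: ◇q is T, ¬q is T. ✓
w2: ◇q is F, ¬q is F. ✗
w3: ◇q is F, ¬q is T. ✗
w4: ◇q is F, ¬q is T. ✗
w5: ◇q is F, ¬q is F. ✗
w6: ◇q is T, ¬q is T. ✓
w7: ◇q is T, ¬q is T. ✓
— 4 worlds.
For □(p ∧ q):
w0: successors {w2, w3, w4}; p ∧ q there: w2:F, w3:F, w4:F. ✗
w1: successors {w1, w3, w4, w5}; p ∧ q there: w1:F, w3:F, w4:F, w5:T. ✗
w2: successors {w0, w4, w7}; p ∧ q there: w0:F, w4:F, w7:F. ✗
w3: successors {w3}; p ∧ q there: w3:F. ✗
w4: successors {w1, w4}; p ∧ q there: w1:F, w4:F. ✗
w5: successors {w0}; p ∧ q there: w0:F. ✗
w6: successors {w3, w4, w5, w7}; p ∧ q there: w3:F, w4:F, w5:T, w7:F. ✗
w7: successors {w2, w3, w6}; p ∧ q there: w2:F, w3:F, w6:F. ✗
— 0 worlds.

4 and 0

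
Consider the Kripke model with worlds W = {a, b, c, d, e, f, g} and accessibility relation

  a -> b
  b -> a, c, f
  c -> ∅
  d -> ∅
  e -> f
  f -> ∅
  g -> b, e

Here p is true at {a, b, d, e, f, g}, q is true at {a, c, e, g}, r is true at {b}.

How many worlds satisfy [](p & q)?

a: successors {b}; p & q there: b:F. ✗
b: successors {a, c, f}; p & q there: a:T, c:F, f:F. ✗
c: no successors, so [](p & q) holds vacuously. ✓
d: no successors, so [](p & q) holds vacuously. ✓
e: successors {f}; p & q there: f:F. ✗
f: no successors, so [](p & q) holds vacuously. ✓
g: successors {b, e}; p & q there: b:F, e:T. ✗
Satisfying worlds: {c, d, f}.

3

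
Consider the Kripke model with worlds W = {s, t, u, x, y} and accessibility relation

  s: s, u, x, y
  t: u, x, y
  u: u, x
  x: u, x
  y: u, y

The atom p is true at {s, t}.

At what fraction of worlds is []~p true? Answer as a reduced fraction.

4/5

s: successors {s, u, x, y}; ~p there: s:F, u:T, x:T, y:T. ✗
t: successors {u, x, y}; ~p there: u:T, x:T, y:T. ✓
u: successors {u, x}; ~p there: u:T, x:T. ✓
x: successors {u, x}; ~p there: u:T, x:T. ✓
y: successors {u, y}; ~p there: u:T, y:T. ✓
That's 4 of 5 worlds, so 4/5.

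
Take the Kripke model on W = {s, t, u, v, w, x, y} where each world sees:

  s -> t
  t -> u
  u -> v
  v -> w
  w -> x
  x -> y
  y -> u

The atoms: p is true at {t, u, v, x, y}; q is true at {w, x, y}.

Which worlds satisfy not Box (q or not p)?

{s, t, u, y}

s: Box (q or not p) is F. ✓
t: Box (q or not p) is F. ✓
u: Box (q or not p) is F. ✓
v: Box (q or not p) is T. ✗
w: Box (q or not p) is T. ✗
x: Box (q or not p) is T. ✗
y: Box (q or not p) is F. ✓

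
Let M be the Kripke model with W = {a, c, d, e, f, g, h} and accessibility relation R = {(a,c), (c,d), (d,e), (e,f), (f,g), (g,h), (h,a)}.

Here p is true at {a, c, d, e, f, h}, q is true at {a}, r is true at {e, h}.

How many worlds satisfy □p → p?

a: □p is T, p is T. ✓
c: □p is T, p is T. ✓
d: □p is T, p is T. ✓
e: □p is T, p is T. ✓
f: □p is F, p is T. ✓
g: □p is T, p is F. ✗
h: □p is T, p is T. ✓
Satisfying worlds: {a, c, d, e, f, h}.

6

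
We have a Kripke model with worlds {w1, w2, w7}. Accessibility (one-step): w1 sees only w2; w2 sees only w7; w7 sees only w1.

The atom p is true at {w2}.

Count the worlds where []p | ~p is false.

1

w1: []p is T, ~p is T. ✓
w2: []p is F, ~p is F. ✗
w7: []p is F, ~p is T. ✓
Satisfying worlds: {w1, w7}.
So []p | ~p fails at the other 1 world.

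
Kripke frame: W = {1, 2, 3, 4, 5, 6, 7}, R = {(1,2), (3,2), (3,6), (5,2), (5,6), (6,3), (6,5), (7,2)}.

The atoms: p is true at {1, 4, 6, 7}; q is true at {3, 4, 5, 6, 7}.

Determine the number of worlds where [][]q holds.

6

1: successors {2}; []q there: 2:T. ✓
2: no successors, so [][]q holds vacuously. ✓
3: successors {2, 6}; []q there: 2:T, 6:T. ✓
4: no successors, so [][]q holds vacuously. ✓
5: successors {2, 6}; []q there: 2:T, 6:T. ✓
6: successors {3, 5}; []q there: 3:F, 5:F. ✗
7: successors {2}; []q there: 2:T. ✓
Satisfying worlds: {1, 2, 3, 4, 5, 7}.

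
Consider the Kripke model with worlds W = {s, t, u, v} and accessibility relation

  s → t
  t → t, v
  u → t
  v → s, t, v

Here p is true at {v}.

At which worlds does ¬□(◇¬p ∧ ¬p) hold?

s: □(◇¬p ∧ ¬p) is T. ✗
t: □(◇¬p ∧ ¬p) is F. ✓
u: □(◇¬p ∧ ¬p) is T. ✗
v: □(◇¬p ∧ ¬p) is F. ✓

{t, v}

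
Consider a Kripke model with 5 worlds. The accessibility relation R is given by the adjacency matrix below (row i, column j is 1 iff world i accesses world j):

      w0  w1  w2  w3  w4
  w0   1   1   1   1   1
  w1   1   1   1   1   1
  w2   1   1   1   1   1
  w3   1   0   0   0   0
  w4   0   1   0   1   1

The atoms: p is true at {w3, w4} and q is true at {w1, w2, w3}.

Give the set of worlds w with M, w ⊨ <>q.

w0: successors {w0, w1, w2, w3, w4}; q there: w0:F, w1:T, w2:T, w3:T, w4:F. ✓
w1: successors {w0, w1, w2, w3, w4}; q there: w0:F, w1:T, w2:T, w3:T, w4:F. ✓
w2: successors {w0, w1, w2, w3, w4}; q there: w0:F, w1:T, w2:T, w3:T, w4:F. ✓
w3: successors {w0}; q there: w0:F. ✗
w4: successors {w1, w3, w4}; q there: w1:T, w3:T, w4:F. ✓

{w0, w1, w2, w4}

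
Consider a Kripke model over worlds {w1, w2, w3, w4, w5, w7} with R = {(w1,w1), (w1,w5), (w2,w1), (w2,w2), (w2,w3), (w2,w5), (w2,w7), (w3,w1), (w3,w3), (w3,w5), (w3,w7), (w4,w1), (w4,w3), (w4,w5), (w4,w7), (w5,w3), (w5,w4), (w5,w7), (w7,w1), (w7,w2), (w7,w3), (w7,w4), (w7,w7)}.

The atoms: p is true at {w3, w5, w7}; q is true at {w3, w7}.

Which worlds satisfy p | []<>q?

w1: p is F, []<>q is F. ✗
w2: p is F, []<>q is F. ✗
w3: p is T, []<>q is F. ✓
w4: p is F, []<>q is F. ✗
w5: p is T, []<>q is T. ✓
w7: p is T, []<>q is F. ✓

{w3, w5, w7}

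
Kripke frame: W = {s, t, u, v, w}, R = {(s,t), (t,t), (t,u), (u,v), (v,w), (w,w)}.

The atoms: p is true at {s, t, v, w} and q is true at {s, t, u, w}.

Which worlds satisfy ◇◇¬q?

{t}

s: successors {t}; ◇¬q there: t:F. ✗
t: successors {t, u}; ◇¬q there: t:F, u:T. ✓
u: successors {v}; ◇¬q there: v:F. ✗
v: successors {w}; ◇¬q there: w:F. ✗
w: successors {w}; ◇¬q there: w:F. ✗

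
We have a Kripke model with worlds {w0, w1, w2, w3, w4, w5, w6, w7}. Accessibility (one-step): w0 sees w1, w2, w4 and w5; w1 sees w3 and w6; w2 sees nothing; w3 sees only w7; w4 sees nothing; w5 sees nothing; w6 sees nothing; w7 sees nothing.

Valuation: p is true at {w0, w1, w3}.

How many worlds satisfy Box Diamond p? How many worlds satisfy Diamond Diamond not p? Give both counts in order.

For Box Diamond p:
w0: successors {w1, w2, w4, w5}; Diamond p there: w1:T, w2:F, w4:F, w5:F. ✗
w1: successors {w3, w6}; Diamond p there: w3:F, w6:F. ✗
w2: no successors, so Box Diamond p holds vacuously. ✓
w3: successors {w7}; Diamond p there: w7:F. ✗
w4: no successors, so Box Diamond p holds vacuously. ✓
w5: no successors, so Box Diamond p holds vacuously. ✓
w6: no successors, so Box Diamond p holds vacuously. ✓
w7: no successors, so Box Diamond p holds vacuously. ✓
— 5 worlds.
For Diamond Diamond not p:
w0: successors {w1, w2, w4, w5}; Diamond not p there: w1:T, w2:F, w4:F, w5:F. ✓
w1: successors {w3, w6}; Diamond not p there: w3:T, w6:F. ✓
w2: no successors, so Diamond Diamond not p fails. ✗
w3: successors {w7}; Diamond not p there: w7:F. ✗
w4: no successors, so Diamond Diamond not p fails. ✗
w5: no successors, so Diamond Diamond not p fails. ✗
w6: no successors, so Diamond Diamond not p fails. ✗
w7: no successors, so Diamond Diamond not p fails. ✗
— 2 worlds.

5 and 2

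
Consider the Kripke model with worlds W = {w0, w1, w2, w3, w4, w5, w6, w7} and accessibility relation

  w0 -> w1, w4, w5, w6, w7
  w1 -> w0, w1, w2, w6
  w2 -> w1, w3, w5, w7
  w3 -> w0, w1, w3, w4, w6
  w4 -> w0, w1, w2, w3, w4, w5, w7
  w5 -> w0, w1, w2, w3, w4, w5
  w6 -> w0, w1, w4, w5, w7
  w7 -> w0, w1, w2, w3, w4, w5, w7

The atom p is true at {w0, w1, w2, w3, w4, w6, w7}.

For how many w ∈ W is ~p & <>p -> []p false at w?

w0: ~p & <>p is F, []p is F. ✓
w1: ~p & <>p is F, []p is T. ✓
w2: ~p & <>p is F, []p is F. ✓
w3: ~p & <>p is F, []p is T. ✓
w4: ~p & <>p is F, []p is F. ✓
w5: ~p & <>p is T, []p is F. ✗
w6: ~p & <>p is F, []p is F. ✓
w7: ~p & <>p is F, []p is F. ✓
Satisfying worlds: {w0, w1, w2, w3, w4, w6, w7}.
So ~p & <>p -> []p fails at the other 1 world.

1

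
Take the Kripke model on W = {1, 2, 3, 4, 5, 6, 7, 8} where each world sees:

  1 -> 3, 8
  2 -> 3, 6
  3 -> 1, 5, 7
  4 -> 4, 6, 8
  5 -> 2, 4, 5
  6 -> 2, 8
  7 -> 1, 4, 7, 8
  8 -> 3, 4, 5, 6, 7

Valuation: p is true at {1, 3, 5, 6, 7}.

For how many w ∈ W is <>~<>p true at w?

3

1: successors {3, 8}; ~<>p there: 3:F, 8:F. ✗
2: successors {3, 6}; ~<>p there: 3:F, 6:T. ✓
3: successors {1, 5, 7}; ~<>p there: 1:F, 5:F, 7:F. ✗
4: successors {4, 6, 8}; ~<>p there: 4:F, 6:T, 8:F. ✓
5: successors {2, 4, 5}; ~<>p there: 2:F, 4:F, 5:F. ✗
6: successors {2, 8}; ~<>p there: 2:F, 8:F. ✗
7: successors {1, 4, 7, 8}; ~<>p there: 1:F, 4:F, 7:F, 8:F. ✗
8: successors {3, 4, 5, 6, 7}; ~<>p there: 3:F, 4:F, 5:F, 6:T, 7:F. ✓
Satisfying worlds: {2, 4, 8}.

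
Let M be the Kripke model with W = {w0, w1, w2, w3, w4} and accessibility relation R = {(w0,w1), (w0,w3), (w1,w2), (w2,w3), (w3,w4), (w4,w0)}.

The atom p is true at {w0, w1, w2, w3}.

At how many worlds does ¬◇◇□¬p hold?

3

w0: ◇◇□¬p is F. ✓
w1: ◇◇□¬p is T. ✗
w2: ◇◇□¬p is F. ✓
w3: ◇◇□¬p is F. ✓
w4: ◇◇□¬p is T. ✗
Satisfying worlds: {w0, w2, w3}.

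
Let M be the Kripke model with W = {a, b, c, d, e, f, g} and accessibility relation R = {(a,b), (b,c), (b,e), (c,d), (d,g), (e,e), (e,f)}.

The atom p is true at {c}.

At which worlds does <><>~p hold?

a: successors {b}; <>~p there: b:T. ✓
b: successors {c, e}; <>~p there: c:T, e:T. ✓
c: successors {d}; <>~p there: d:T. ✓
d: successors {g}; <>~p there: g:F. ✗
e: successors {e, f}; <>~p there: e:T, f:F. ✓
f: no successors, so <><>~p fails. ✗
g: no successors, so <><>~p fails. ✗

{a, b, c, e}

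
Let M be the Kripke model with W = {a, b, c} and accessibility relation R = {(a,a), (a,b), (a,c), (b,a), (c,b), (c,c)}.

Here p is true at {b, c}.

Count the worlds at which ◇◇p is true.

3

a: successors {a, b, c}; ◇p there: a:T, b:F, c:T. ✓
b: successors {a}; ◇p there: a:T. ✓
c: successors {b, c}; ◇p there: b:F, c:T. ✓
Satisfying worlds: {a, b, c}.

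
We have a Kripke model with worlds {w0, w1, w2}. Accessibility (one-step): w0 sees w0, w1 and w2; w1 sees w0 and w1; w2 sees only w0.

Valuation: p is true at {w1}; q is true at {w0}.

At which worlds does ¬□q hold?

w0: □q is F. ✓
w1: □q is F. ✓
w2: □q is T. ✗

{w0, w1}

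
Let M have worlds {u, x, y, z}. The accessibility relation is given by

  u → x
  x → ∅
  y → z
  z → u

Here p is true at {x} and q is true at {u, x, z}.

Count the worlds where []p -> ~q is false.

2

u: []p is T, ~q is F. ✗
x: []p is T, ~q is F. ✗
y: []p is F, ~q is T. ✓
z: []p is F, ~q is F. ✓
Satisfying worlds: {y, z}.
So []p -> ~q fails at the other 2 worlds.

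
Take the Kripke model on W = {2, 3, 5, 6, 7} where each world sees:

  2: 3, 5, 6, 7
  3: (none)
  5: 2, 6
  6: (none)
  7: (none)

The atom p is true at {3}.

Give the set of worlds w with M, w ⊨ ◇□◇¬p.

2: successors {3, 5, 6, 7}; □◇¬p there: 3:T, 5:F, 6:T, 7:T. ✓
3: no successors, so ◇□◇¬p fails. ✗
5: successors {2, 6}; □◇¬p there: 2:F, 6:T. ✓
6: no successors, so ◇□◇¬p fails. ✗
7: no successors, so ◇□◇¬p fails. ✗

{2, 5}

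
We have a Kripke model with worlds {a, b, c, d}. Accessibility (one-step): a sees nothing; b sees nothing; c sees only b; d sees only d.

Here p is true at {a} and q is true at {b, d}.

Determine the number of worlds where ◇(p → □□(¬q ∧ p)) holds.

2

a: no successors, so ◇(p → □□(¬q ∧ p)) fails. ✗
b: no successors, so ◇(p → □□(¬q ∧ p)) fails. ✗
c: successors {b}; p → □□(¬q ∧ p) there: b:T. ✓
d: successors {d}; p → □□(¬q ∧ p) there: d:T. ✓
Satisfying worlds: {c, d}.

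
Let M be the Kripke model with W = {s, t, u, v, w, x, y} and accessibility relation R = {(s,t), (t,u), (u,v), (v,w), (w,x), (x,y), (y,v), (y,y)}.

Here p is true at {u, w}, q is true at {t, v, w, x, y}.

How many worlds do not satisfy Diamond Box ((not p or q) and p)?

5

s: successors {t}; Box ((not p or q) and p) there: t:F. ✗
t: successors {u}; Box ((not p or q) and p) there: u:F. ✗
u: successors {v}; Box ((not p or q) and p) there: v:T. ✓
v: successors {w}; Box ((not p or q) and p) there: w:F. ✗
w: successors {x}; Box ((not p or q) and p) there: x:F. ✗
x: successors {y}; Box ((not p or q) and p) there: y:F. ✗
y: successors {v, y}; Box ((not p or q) and p) there: v:T, y:F. ✓
Satisfying worlds: {u, y}.
So Diamond Box ((not p or q) and p) fails at the other 5 worlds.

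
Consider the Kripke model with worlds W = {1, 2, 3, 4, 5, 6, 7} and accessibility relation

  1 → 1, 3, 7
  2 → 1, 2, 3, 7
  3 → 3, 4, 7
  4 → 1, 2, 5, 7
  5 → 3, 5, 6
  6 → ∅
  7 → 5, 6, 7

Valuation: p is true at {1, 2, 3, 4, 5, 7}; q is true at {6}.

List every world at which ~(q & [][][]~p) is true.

1: q & [][][]~p is F. ✓
2: q & [][][]~p is F. ✓
3: q & [][][]~p is F. ✓
4: q & [][][]~p is F. ✓
5: q & [][][]~p is F. ✓
6: q & [][][]~p is T. ✗
7: q & [][][]~p is F. ✓

{1, 2, 3, 4, 5, 7}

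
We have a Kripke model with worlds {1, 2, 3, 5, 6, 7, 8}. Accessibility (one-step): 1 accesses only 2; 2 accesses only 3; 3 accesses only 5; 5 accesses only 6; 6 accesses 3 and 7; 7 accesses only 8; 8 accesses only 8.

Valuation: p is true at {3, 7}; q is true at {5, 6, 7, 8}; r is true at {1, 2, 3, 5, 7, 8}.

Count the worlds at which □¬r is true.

1: successors {2}; ¬r there: 2:F. ✗
2: successors {3}; ¬r there: 3:F. ✗
3: successors {5}; ¬r there: 5:F. ✗
5: successors {6}; ¬r there: 6:T. ✓
6: successors {3, 7}; ¬r there: 3:F, 7:F. ✗
7: successors {8}; ¬r there: 8:F. ✗
8: successors {8}; ¬r there: 8:F. ✗
Satisfying worlds: {5}.

1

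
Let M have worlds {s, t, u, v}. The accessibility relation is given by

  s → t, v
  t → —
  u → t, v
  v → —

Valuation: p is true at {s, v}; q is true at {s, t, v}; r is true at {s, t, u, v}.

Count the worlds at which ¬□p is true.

2

s: □p is F. ✓
t: □p is T. ✗
u: □p is F. ✓
v: □p is T. ✗
Satisfying worlds: {s, u}.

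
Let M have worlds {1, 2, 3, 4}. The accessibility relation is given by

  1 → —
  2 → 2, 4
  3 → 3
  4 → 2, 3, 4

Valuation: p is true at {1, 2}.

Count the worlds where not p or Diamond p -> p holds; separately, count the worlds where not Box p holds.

2 and 3

For not p or Diamond p -> p:
1: not p or Diamond p is F, p is T. ✓
2: not p or Diamond p is T, p is T. ✓
3: not p or Diamond p is T, p is F. ✗
4: not p or Diamond p is T, p is F. ✗
— 2 worlds.
For not Box p:
1: Box p is T. ✗
2: Box p is F. ✓
3: Box p is F. ✓
4: Box p is F. ✓
— 3 worlds.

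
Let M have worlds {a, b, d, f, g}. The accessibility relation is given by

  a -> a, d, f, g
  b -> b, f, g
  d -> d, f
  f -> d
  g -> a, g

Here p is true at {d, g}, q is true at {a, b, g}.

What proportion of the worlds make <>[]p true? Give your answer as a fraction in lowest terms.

a: successors {a, d, f, g}; []p there: a:F, d:F, f:T, g:F. ✓
b: successors {b, f, g}; []p there: b:F, f:T, g:F. ✓
d: successors {d, f}; []p there: d:F, f:T. ✓
f: successors {d}; []p there: d:F. ✗
g: successors {a, g}; []p there: a:F, g:F. ✗
That's 3 of 5 worlds, so 3/5.

3/5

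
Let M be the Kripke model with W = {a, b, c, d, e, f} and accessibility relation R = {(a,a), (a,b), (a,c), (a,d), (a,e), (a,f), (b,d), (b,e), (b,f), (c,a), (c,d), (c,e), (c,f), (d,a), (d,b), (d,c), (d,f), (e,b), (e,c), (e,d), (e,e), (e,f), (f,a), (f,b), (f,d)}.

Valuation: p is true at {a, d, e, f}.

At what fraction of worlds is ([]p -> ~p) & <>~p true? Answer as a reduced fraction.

2/3

a: []p -> ~p is T, <>~p is T. ✓
b: []p -> ~p is T, <>~p is F. ✗
c: []p -> ~p is T, <>~p is F. ✗
d: []p -> ~p is T, <>~p is T. ✓
e: []p -> ~p is T, <>~p is T. ✓
f: []p -> ~p is T, <>~p is T. ✓
That's 4 of 6 worlds, so 4/6 = 2/3.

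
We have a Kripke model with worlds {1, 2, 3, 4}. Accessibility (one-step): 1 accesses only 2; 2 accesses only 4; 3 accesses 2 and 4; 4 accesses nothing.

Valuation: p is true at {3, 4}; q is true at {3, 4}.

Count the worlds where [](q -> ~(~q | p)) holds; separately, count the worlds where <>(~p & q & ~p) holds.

2 and 0

For [](q -> ~(~q | p)):
1: successors {2}; q -> ~(~q | p) there: 2:T. ✓
2: successors {4}; q -> ~(~q | p) there: 4:F. ✗
3: successors {2, 4}; q -> ~(~q | p) there: 2:T, 4:F. ✗
4: no successors, so [](q -> ~(~q | p)) holds vacuously. ✓
— 2 worlds.
For <>(~p & q & ~p):
1: successors {2}; ~p & q & ~p there: 2:F. ✗
2: successors {4}; ~p & q & ~p there: 4:F. ✗
3: successors {2, 4}; ~p & q & ~p there: 2:F, 4:F. ✗
4: no successors, so <>(~p & q & ~p) fails. ✗
— 0 worlds.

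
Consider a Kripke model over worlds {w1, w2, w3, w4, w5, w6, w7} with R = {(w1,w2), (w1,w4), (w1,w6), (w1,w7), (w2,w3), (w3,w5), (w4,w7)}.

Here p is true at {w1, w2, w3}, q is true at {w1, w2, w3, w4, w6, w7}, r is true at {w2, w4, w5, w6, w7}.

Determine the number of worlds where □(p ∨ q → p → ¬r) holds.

w1: successors {w2, w4, w6, w7}; p ∨ q → p → ¬r there: w2:F, w4:T, w6:T, w7:T. ✗
w2: successors {w3}; p ∨ q → p → ¬r there: w3:T. ✓
w3: successors {w5}; p ∨ q → p → ¬r there: w5:T. ✓
w4: successors {w7}; p ∨ q → p → ¬r there: w7:T. ✓
w5: no successors, so □(p ∨ q → p → ¬r) holds vacuously. ✓
w6: no successors, so □(p ∨ q → p → ¬r) holds vacuously. ✓
w7: no successors, so □(p ∨ q → p → ¬r) holds vacuously. ✓
Satisfying worlds: {w2, w3, w4, w5, w6, w7}.

6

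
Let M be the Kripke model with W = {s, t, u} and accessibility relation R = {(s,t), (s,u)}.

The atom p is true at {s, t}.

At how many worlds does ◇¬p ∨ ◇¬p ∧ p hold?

1

s: ◇¬p is T, ◇¬p ∧ p is T. ✓
t: ◇¬p is F, ◇¬p ∧ p is F. ✗
u: ◇¬p is F, ◇¬p ∧ p is F. ✗
Satisfying worlds: {s}.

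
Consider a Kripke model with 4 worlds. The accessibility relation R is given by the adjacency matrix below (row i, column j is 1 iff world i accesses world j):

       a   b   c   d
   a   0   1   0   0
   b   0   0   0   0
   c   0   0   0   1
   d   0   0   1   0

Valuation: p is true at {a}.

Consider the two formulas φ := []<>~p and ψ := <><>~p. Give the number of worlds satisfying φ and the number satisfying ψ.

3 and 2

For []<>~p:
a: successors {b}; <>~p there: b:F. ✗
b: no successors, so []<>~p holds vacuously. ✓
c: successors {d}; <>~p there: d:T. ✓
d: successors {c}; <>~p there: c:T. ✓
— 3 worlds.
For <><>~p:
a: successors {b}; <>~p there: b:F. ✗
b: no successors, so <><>~p fails. ✗
c: successors {d}; <>~p there: d:T. ✓
d: successors {c}; <>~p there: c:T. ✓
— 2 worlds.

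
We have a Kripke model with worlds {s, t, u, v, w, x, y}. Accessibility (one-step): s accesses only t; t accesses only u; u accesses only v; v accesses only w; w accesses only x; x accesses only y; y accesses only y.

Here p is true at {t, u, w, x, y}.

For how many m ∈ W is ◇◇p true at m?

s: successors {t}; ◇p there: t:T. ✓
t: successors {u}; ◇p there: u:F. ✗
u: successors {v}; ◇p there: v:T. ✓
v: successors {w}; ◇p there: w:T. ✓
w: successors {x}; ◇p there: x:T. ✓
x: successors {y}; ◇p there: y:T. ✓
y: successors {y}; ◇p there: y:T. ✓
Satisfying worlds: {s, u, v, w, x, y}.

6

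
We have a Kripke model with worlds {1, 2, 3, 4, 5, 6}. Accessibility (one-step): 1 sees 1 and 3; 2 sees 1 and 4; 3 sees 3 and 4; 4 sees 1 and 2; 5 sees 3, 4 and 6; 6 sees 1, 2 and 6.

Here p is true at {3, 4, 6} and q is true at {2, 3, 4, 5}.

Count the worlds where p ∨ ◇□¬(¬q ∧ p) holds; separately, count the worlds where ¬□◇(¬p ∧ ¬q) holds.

6 and 3

For p ∨ ◇□¬(¬q ∧ p):
1: p is F, ◇□¬(¬q ∧ p) is T. ✓
2: p is F, ◇□¬(¬q ∧ p) is T. ✓
3: p is T, ◇□¬(¬q ∧ p) is T. ✓
4: p is T, ◇□¬(¬q ∧ p) is T. ✓
5: p is F, ◇□¬(¬q ∧ p) is T. ✓
6: p is T, ◇□¬(¬q ∧ p) is T. ✓
— 6 worlds.
For ¬□◇(¬p ∧ ¬q):
1: □◇(¬p ∧ ¬q) is F. ✓
2: □◇(¬p ∧ ¬q) is T. ✗
3: □◇(¬p ∧ ¬q) is F. ✓
4: □◇(¬p ∧ ¬q) is T. ✗
5: □◇(¬p ∧ ¬q) is F. ✓
6: □◇(¬p ∧ ¬q) is T. ✗
— 3 worlds.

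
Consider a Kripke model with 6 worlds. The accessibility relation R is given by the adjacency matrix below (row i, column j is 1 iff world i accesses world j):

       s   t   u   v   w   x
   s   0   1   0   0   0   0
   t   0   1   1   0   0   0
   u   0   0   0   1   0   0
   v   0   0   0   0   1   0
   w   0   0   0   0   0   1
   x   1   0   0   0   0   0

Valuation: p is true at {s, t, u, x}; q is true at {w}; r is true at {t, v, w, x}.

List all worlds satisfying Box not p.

s: successors {t}; not p there: t:F. ✗
t: successors {t, u}; not p there: t:F, u:F. ✗
u: successors {v}; not p there: v:T. ✓
v: successors {w}; not p there: w:T. ✓
w: successors {x}; not p there: x:F. ✗
x: successors {s}; not p there: s:F. ✗

{u, v}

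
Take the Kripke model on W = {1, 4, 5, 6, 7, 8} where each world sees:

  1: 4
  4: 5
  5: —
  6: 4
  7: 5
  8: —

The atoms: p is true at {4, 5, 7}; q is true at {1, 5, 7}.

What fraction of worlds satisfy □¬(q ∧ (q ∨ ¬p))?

1: successors {4}; ¬(q ∧ (q ∨ ¬p)) there: 4:T. ✓
4: successors {5}; ¬(q ∧ (q ∨ ¬p)) there: 5:F. ✗
5: no successors, so □¬(q ∧ (q ∨ ¬p)) holds vacuously. ✓
6: successors {4}; ¬(q ∧ (q ∨ ¬p)) there: 4:T. ✓
7: successors {5}; ¬(q ∧ (q ∨ ¬p)) there: 5:F. ✗
8: no successors, so □¬(q ∧ (q ∨ ¬p)) holds vacuously. ✓
That's 4 of 6 worlds, so 4/6 = 2/3.

2/3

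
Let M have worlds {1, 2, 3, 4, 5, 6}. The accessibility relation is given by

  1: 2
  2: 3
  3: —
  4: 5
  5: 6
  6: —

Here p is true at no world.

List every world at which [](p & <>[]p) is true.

{3, 6}

1: successors {2}; p & <>[]p there: 2:F. ✗
2: successors {3}; p & <>[]p there: 3:F. ✗
3: no successors, so [](p & <>[]p) holds vacuously. ✓
4: successors {5}; p & <>[]p there: 5:F. ✗
5: successors {6}; p & <>[]p there: 6:F. ✗
6: no successors, so [](p & <>[]p) holds vacuously. ✓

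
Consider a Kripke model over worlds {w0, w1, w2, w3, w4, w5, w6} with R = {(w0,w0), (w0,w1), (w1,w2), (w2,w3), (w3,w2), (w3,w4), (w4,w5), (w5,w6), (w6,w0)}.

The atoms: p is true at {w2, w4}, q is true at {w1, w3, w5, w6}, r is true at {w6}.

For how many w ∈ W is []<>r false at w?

6

w0: successors {w0, w1}; <>r there: w0:F, w1:F. ✗
w1: successors {w2}; <>r there: w2:F. ✗
w2: successors {w3}; <>r there: w3:F. ✗
w3: successors {w2, w4}; <>r there: w2:F, w4:F. ✗
w4: successors {w5}; <>r there: w5:T. ✓
w5: successors {w6}; <>r there: w6:F. ✗
w6: successors {w0}; <>r there: w0:F. ✗
Satisfying worlds: {w4}.
So []<>r fails at the other 6 worlds.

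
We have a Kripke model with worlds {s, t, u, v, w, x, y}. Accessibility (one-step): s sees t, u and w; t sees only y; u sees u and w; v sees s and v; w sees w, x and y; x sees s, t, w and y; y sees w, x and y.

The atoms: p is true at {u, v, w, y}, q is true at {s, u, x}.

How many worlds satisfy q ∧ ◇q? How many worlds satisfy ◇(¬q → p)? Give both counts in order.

For q ∧ ◇q:
s: q is T, ◇q is T. ✓
t: q is F, ◇q is F. ✗
u: q is T, ◇q is T. ✓
v: q is F, ◇q is T. ✗
w: q is F, ◇q is T. ✗
x: q is T, ◇q is T. ✓
y: q is F, ◇q is T. ✗
— 3 worlds.
For ◇(¬q → p):
s: successors {t, u, w}; ¬q → p there: t:F, u:T, w:T. ✓
t: successors {y}; ¬q → p there: y:T. ✓
u: successors {u, w}; ¬q → p there: u:T, w:T. ✓
v: successors {s, v}; ¬q → p there: s:T, v:T. ✓
w: successors {w, x, y}; ¬q → p there: w:T, x:T, y:T. ✓
x: successors {s, t, w, y}; ¬q → p there: s:T, t:F, w:T, y:T. ✓
y: successors {w, x, y}; ¬q → p there: w:T, x:T, y:T. ✓
— 7 worlds.

3 and 7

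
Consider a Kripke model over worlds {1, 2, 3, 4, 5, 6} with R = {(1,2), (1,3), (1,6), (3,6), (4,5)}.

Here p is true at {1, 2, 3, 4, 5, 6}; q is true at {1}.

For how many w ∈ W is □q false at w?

1: successors {2, 3, 6}; q there: 2:F, 3:F, 6:F. ✗
2: no successors, so □q holds vacuously. ✓
3: successors {6}; q there: 6:F. ✗
4: successors {5}; q there: 5:F. ✗
5: no successors, so □q holds vacuously. ✓
6: no successors, so □q holds vacuously. ✓
Satisfying worlds: {2, 5, 6}.
So □q fails at the other 3 worlds.

3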